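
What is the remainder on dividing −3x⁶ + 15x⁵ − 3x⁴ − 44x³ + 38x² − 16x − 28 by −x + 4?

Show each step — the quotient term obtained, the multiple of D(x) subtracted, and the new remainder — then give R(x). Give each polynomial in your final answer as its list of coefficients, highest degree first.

Step 1: lead(−3x⁶ + 15x⁵ − 3x⁴ − 44x³ + 38x² − 16x − 28) ÷ lead(D) = −3x⁶ ÷ −x = 3x⁵. Subtract (3x⁵)·D = −3x⁶ + 12x⁵. Remainder: 3x⁵ − 3x⁴ − 44x³ + 38x² − 16x − 28.
Step 2: lead(3x⁵ − 3x⁴ − 44x³ + 38x² − 16x − 28) ÷ lead(D) = 3x⁵ ÷ −x = −3x⁴. Subtract (−3x⁴)·D = 3x⁵ − 12x⁴. Remainder: 9x⁴ − 44x³ + 38x² − 16x − 28.
Step 3: lead(9x⁴ − 44x³ + 38x² − 16x − 28) ÷ lead(D) = 9x⁴ ÷ −x = −9x³. Subtract (−9x³)·D = 9x⁴ − 36x³. Remainder: −8x³ + 38x² − 16x − 28.
Step 4: lead(−8x³ + 38x² − 16x − 28) ÷ lead(D) = −8x³ ÷ −x = 8x². Subtract (8x²)·D = −8x³ + 32x². Remainder: 6x² − 16x − 28.
Step 5: lead(6x² − 16x − 28) ÷ lead(D) = 6x² ÷ −x = −6x. Subtract (−6x)·D = 6x² − 24x. Remainder: 8x − 28.
Step 6: lead(8x − 28) ÷ lead(D) = 8x ÷ −x = −8. Subtract (−8)·D = 8x − 32. Remainder: 4.

R = [4]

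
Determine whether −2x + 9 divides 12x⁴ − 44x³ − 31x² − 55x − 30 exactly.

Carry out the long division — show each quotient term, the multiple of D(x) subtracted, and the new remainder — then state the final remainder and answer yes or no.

Step 1: lead(12x⁴ − 44x³ − 31x² − 55x − 30) ÷ lead(D) = 12x⁴ ÷ −2x = −6x³. Subtract (−6x³)·D = 12x⁴ − 54x³. Remainder: 10x³ − 31x² − 55x − 30.
Step 2: lead(10x³ − 31x² − 55x − 30) ÷ lead(D) = 10x³ ÷ −2x = −5x². Subtract (−5x²)·D = 10x³ − 45x². Remainder: 14x² − 55x − 30.
Step 3: lead(14x² − 55x − 30) ÷ lead(D) = 14x² ÷ −2x = −7x. Subtract (−7x)·D = 14x² − 63x. Remainder: 8x − 30.
Step 4: lead(8x − 30) ÷ lead(D) = 8x ÷ −2x = −4. Subtract (−4)·D = 8x − 36. Remainder: 6.

R(x) = 6, so D(x) is not a factor of P(x). no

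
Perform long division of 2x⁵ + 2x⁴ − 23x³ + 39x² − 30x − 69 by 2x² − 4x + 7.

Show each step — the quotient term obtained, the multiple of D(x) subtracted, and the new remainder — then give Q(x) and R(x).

Q(x) = x³ + 3x² − 9x − 9; R(x) = −3x − 6

Step 1: lead(2x⁵ + 2x⁴ − 23x³ + 39x² − 30x − 69) ÷ lead(D) = 2x⁵ ÷ 2x² = x³. Subtract (x³)·D = 2x⁵ − 4x⁴ + 7x³. Remainder: 6x⁴ − 30x³ + 39x² − 30x − 69.
Step 2: lead(6x⁴ − 30x³ + 39x² − 30x − 69) ÷ lead(D) = 6x⁴ ÷ 2x² = 3x². Subtract (3x²)·D = 6x⁴ − 12x³ + 21x². Remainder: −18x³ + 18x² − 30x − 69.
Step 3: lead(−18x³ + 18x² − 30x − 69) ÷ lead(D) = −18x³ ÷ 2x² = −9x. Subtract (−9x)·D = −18x³ + 36x² − 63x. Remainder: −18x² + 33x − 69.
Step 4: lead(−18x² + 33x − 69) ÷ lead(D) = −18x² ÷ 2x² = −9. Subtract (−9)·D = −18x² + 36x − 63. Remainder: −3x − 6.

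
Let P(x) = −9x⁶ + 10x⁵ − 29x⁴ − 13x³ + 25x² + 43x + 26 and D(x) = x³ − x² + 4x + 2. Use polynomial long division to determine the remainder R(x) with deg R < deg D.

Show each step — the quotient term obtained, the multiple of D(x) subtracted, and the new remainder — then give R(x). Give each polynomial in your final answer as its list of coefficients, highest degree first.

Step 1: lead(−9x⁶ + 10x⁵ − 29x⁴ − 13x³ + 25x² + 43x + 26) ÷ lead(D) = −9x⁶ ÷ x³ = −9x³. Subtract (−9x³)·D = −9x⁶ + 9x⁵ − 36x⁴ − 18x³. Remainder: x⁵ + 7x⁴ + 5x³ + 25x² + 43x + 26.
Step 2: lead(x⁵ + 7x⁴ + 5x³ + 25x² + 43x + 26) ÷ lead(D) = x⁵ ÷ x³ = x². Subtract (x²)·D = x⁵ − x⁴ + 4x³ + 2x². Remainder: 8x⁴ + x³ + 23x² + 43x + 26.
Step 3: lead(8x⁴ + x³ + 23x² + 43x + 26) ÷ lead(D) = 8x⁴ ÷ x³ = 8x. Subtract (8x)·D = 8x⁴ − 8x³ + 32x² + 16x. Remainder: 9x³ − 9x² + 27x + 26.
Step 4: lead(9x³ − 9x² + 27x + 26) ÷ lead(D) = 9x³ ÷ x³ = 9. Subtract (9)·D = 9x³ − 9x² + 36x + 18. Remainder: −9x + 8.

R = [-9, 8]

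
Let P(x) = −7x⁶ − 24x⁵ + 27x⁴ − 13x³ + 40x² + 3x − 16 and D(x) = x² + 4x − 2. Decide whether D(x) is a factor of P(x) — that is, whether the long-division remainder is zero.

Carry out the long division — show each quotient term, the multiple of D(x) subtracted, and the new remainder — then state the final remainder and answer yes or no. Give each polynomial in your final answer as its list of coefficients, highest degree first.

Step 1: lead(−7x⁶ − 24x⁵ + 27x⁴ − 13x³ + 40x² + 3x − 16) ÷ lead(D) = −7x⁶ ÷ x² = −7x⁴. Subtract (−7x⁴)·D = −7x⁶ − 28x⁵ + 14x⁴. Remainder: 4x⁵ + 13x⁴ − 13x³ + 40x² + 3x − 16.
Step 2: lead(4x⁵ + 13x⁴ − 13x³ + 40x² + 3x − 16) ÷ lead(D) = 4x⁵ ÷ x² = 4x³. Subtract (4x³)·D = 4x⁵ + 16x⁴ − 8x³. Remainder: −3x⁴ − 5x³ + 40x² + 3x − 16.
Step 3: lead(−3x⁴ − 5x³ + 40x² + 3x − 16) ÷ lead(D) = −3x⁴ ÷ x² = −3x². Subtract (−3x²)·D = −3x⁴ − 12x³ + 6x². Remainder: 7x³ + 34x² + 3x − 16.
Step 4: lead(7x³ + 34x² + 3x − 16) ÷ lead(D) = 7x³ ÷ x² = 7x. Subtract (7x)·D = 7x³ + 28x² − 14x. Remainder: 6x² + 17x − 16.
Step 5: lead(6x² + 17x − 16) ÷ lead(D) = 6x² ÷ x² = 6. Subtract (6)·D = 6x² + 24x − 12. Remainder: −7x − 4.

R = [-7, -4], so D(x) is not a factor of P(x). no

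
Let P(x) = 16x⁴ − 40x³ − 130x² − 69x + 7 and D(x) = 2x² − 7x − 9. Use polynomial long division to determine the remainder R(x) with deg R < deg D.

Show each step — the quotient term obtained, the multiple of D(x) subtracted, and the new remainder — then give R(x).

R(x) = −4x − 2

Step 1: lead(16x⁴ − 40x³ − 130x² − 69x + 7) ÷ lead(D) = 16x⁴ ÷ 2x² = 8x². Subtract (8x²)·D = 16x⁴ − 56x³ − 72x². Remainder: 16x³ − 58x² − 69x + 7.
Step 2: lead(16x³ − 58x² − 69x + 7) ÷ lead(D) = 16x³ ÷ 2x² = 8x. Subtract (8x)·D = 16x³ − 56x² − 72x. Remainder: −2x² + 3x + 7.
Step 3: lead(−2x² + 3x + 7) ÷ lead(D) = −2x² ÷ 2x² = −1. Subtract (−1)·D = −2x² + 7x + 9. Remainder: −4x − 2.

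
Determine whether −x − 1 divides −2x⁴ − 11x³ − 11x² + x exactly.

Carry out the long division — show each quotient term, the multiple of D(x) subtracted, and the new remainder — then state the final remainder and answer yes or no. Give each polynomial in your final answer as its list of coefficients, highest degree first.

Step 1: lead(−2x⁴ − 11x³ − 11x² + x) ÷ lead(D) = −2x⁴ ÷ −x = 2x³. Subtract (2x³)·D = −2x⁴ − 2x³. Remainder: −9x³ − 11x² + x.
Step 2: lead(−9x³ − 11x² + x) ÷ lead(D) = −9x³ ÷ −x = 9x². Subtract (9x²)·D = −9x³ − 9x². Remainder: −2x² + x.
Step 3: lead(−2x² + x) ÷ lead(D) = −2x² ÷ −x = 2x. Subtract (2x)·D = −2x² − 2x. Remainder: 3x.
Step 4: lead(3x) ÷ lead(D) = 3x ÷ −x = −3. Subtract (−3)·D = 3x + 3. Remainder: −3.

R = [-3], so D(x) is not a factor of P(x). no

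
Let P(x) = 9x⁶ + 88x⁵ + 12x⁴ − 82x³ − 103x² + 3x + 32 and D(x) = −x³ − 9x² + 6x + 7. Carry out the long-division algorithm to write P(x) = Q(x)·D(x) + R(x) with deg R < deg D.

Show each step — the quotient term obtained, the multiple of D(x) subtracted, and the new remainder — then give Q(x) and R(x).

Q(x) = −9x³ − 7x² − 3x + 4; R(x) = 4

Step 1: lead(9x⁶ + 88x⁵ + 12x⁴ − 82x³ − 103x² + 3x + 32) ÷ lead(D) = 9x⁶ ÷ −x³ = −9x³. Subtract (−9x³)·D = 9x⁶ + 81x⁵ − 54x⁴ − 63x³. Remainder: 7x⁵ + 66x⁴ − 19x³ − 103x² + 3x + 32.
Step 2: lead(7x⁵ + 66x⁴ − 19x³ − 103x² + 3x + 32) ÷ lead(D) = 7x⁵ ÷ −x³ = −7x². Subtract (−7x²)·D = 7x⁵ + 63x⁴ − 42x³ − 49x². Remainder: 3x⁴ + 23x³ − 54x² + 3x + 32.
Step 3: lead(3x⁴ + 23x³ − 54x² + 3x + 32) ÷ lead(D) = 3x⁴ ÷ −x³ = −3x. Subtract (−3x)·D = 3x⁴ + 27x³ − 18x² − 21x. Remainder: −4x³ − 36x² + 24x + 32.
Step 4: lead(−4x³ − 36x² + 24x + 32) ÷ lead(D) = −4x³ ÷ −x³ = 4. Subtract (4)·D = −4x³ − 36x² + 24x + 28. Remainder: 4.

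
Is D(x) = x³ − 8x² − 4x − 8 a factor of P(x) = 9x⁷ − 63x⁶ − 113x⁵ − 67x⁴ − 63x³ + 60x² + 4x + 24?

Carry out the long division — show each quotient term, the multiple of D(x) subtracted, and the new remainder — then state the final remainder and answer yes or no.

R(x) = 0, so D(x) is a factor of P(x). yes

Step 1: lead(9x⁷ − 63x⁶ − 113x⁵ − 67x⁴ − 63x³ + 60x² + 4x + 24) ÷ lead(D) = 9x⁷ ÷ x³ = 9x⁴. Subtract (9x⁴)·D = 9x⁷ − 72x⁶ − 36x⁵ − 72x⁴. Remainder: 9x⁶ − 77x⁵ + 5x⁴ − 63x³ + 60x² + 4x + 24.
Step 2: lead(9x⁶ − 77x⁵ + 5x⁴ − 63x³ + 60x² + 4x + 24) ÷ lead(D) = 9x⁶ ÷ x³ = 9x³. Subtract (9x³)·D = 9x⁶ − 72x⁵ − 36x⁴ − 72x³. Remainder: −5x⁵ + 41x⁴ + 9x³ + 60x² + 4x + 24.
Step 3: lead(−5x⁵ + 41x⁴ + 9x³ + 60x² + 4x + 24) ÷ lead(D) = −5x⁵ ÷ x³ = −5x². Subtract (−5x²)·D = −5x⁵ + 40x⁴ + 20x³ + 40x². Remainder: x⁴ − 11x³ + 20x² + 4x + 24.
Step 4: lead(x⁴ − 11x³ + 20x² + 4x + 24) ÷ lead(D) = x⁴ ÷ x³ = x. Subtract (x)·D = x⁴ − 8x³ − 4x² − 8x. Remainder: −3x³ + 24x² + 12x + 24.
Step 5: lead(−3x³ + 24x² + 12x + 24) ÷ lead(D) = −3x³ ÷ x³ = −3. Subtract (−3)·D = −3x³ + 24x² + 12x + 24. Remainder: 0.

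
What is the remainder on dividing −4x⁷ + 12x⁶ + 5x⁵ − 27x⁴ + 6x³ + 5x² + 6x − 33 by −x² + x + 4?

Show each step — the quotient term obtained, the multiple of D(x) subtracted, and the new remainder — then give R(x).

Step 1: lead(−4x⁷ + 12x⁶ + 5x⁵ − 27x⁴ + 6x³ + 5x² + 6x − 33) ÷ lead(D) = −4x⁷ ÷ −x² = 4x⁵. Subtract (4x⁵)·D = −4x⁷ + 4x⁶ + 16x⁵. Remainder: 8x⁶ − 11x⁵ − 27x⁴ + 6x³ + 5x² + 6x − 33.
Step 2: lead(8x⁶ − 11x⁵ − 27x⁴ + 6x³ + 5x² + 6x − 33) ÷ lead(D) = 8x⁶ ÷ −x² = −8x⁴. Subtract (−8x⁴)·D = 8x⁶ − 8x⁵ − 32x⁴. Remainder: −3x⁵ + 5x⁴ + 6x³ + 5x² + 6x − 33.
Step 3: lead(−3x⁵ + 5x⁴ + 6x³ + 5x² + 6x − 33) ÷ lead(D) = −3x⁵ ÷ −x² = 3x³. Subtract (3x³)·D = −3x⁵ + 3x⁴ + 12x³. Remainder: 2x⁴ − 6x³ + 5x² + 6x − 33.
Step 4: lead(2x⁴ − 6x³ + 5x² + 6x − 33) ÷ lead(D) = 2x⁴ ÷ −x² = −2x². Subtract (−2x²)·D = 2x⁴ − 2x³ − 8x². Remainder: −4x³ + 13x² + 6x − 33.
Step 5: lead(−4x³ + 13x² + 6x − 33) ÷ lead(D) = −4x³ ÷ −x² = 4x. Subtract (4x)·D = −4x³ + 4x² + 16x. Remainder: 9x² − 10x − 33.
Step 6: lead(9x² − 10x − 33) ÷ lead(D) = 9x² ÷ −x² = −9. Subtract (−9)·D = 9x² − 9x − 36. Remainder: −x + 3.

R(x) = −x + 3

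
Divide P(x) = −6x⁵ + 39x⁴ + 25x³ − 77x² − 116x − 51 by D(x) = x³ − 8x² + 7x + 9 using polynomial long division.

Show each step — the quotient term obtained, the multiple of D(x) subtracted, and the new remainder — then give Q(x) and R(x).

Q(x) = −6x² − 9x − 5; R(x) = −6

Step 1: lead(−6x⁵ + 39x⁴ + 25x³ − 77x² − 116x − 51) ÷ lead(D) = −6x⁵ ÷ x³ = −6x². Subtract (−6x²)·D = −6x⁵ + 48x⁴ − 42x³ − 54x². Remainder: −9x⁴ + 67x³ − 23x² − 116x − 51.
Step 2: lead(−9x⁴ + 67x³ − 23x² − 116x − 51) ÷ lead(D) = −9x⁴ ÷ x³ = −9x. Subtract (−9x)·D = −9x⁴ + 72x³ − 63x² − 81x. Remainder: −5x³ + 40x² − 35x − 51.
Step 3: lead(−5x³ + 40x² − 35x − 51) ÷ lead(D) = −5x³ ÷ x³ = −5. Subtract (−5)·D = −5x³ + 40x² − 35x − 45. Remainder: −6.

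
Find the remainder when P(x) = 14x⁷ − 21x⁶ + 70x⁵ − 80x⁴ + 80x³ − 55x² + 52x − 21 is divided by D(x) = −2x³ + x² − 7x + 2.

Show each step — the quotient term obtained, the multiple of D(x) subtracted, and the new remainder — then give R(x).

Step 1: lead(14x⁷ − 21x⁶ + 70x⁵ − 80x⁴ + 80x³ − 55x² + 52x − 21) ÷ lead(D) = 14x⁷ ÷ −2x³ = −7x⁴. Subtract (−7x⁴)·D = 14x⁷ − 7x⁶ + 49x⁵ − 14x⁴. Remainder: −14x⁶ + 21x⁵ − 66x⁴ + 80x³ − 55x² + 52x − 21.
Step 2: lead(−14x⁶ + 21x⁵ − 66x⁴ + 80x³ − 55x² + 52x − 21) ÷ lead(D) = −14x⁶ ÷ −2x³ = 7x³. Subtract (7x³)·D = −14x⁶ + 7x⁵ − 49x⁴ + 14x³. Remainder: 14x⁵ − 17x⁴ + 66x³ − 55x² + 52x − 21.
Step 3: lead(14x⁵ − 17x⁴ + 66x³ − 55x² + 52x − 21) ÷ lead(D) = 14x⁵ ÷ −2x³ = −7x². Subtract (−7x²)·D = 14x⁵ − 7x⁴ + 49x³ − 14x². Remainder: −10x⁴ + 17x³ − 41x² + 52x − 21.
Step 4: lead(−10x⁴ + 17x³ − 41x² + 52x − 21) ÷ lead(D) = −10x⁴ ÷ −2x³ = 5x. Subtract (5x)·D = −10x⁴ + 5x³ − 35x² + 10x. Remainder: 12x³ − 6x² + 42x − 21.
Step 5: lead(12x³ − 6x² + 42x − 21) ÷ lead(D) = 12x³ ÷ −2x³ = −6. Subtract (−6)·D = 12x³ − 6x² + 42x − 12. Remainder: −9.

R(x) = −9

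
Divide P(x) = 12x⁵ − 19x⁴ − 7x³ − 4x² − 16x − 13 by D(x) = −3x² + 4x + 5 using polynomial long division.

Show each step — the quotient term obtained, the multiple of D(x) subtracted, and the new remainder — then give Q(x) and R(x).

Q(x) = −4x³ + x² − 3x − 1; R(x) = 3x − 8

Step 1: lead(12x⁵ − 19x⁴ − 7x³ − 4x² − 16x − 13) ÷ lead(D) = 12x⁵ ÷ −3x² = −4x³. Subtract (−4x³)·D = 12x⁵ − 16x⁴ − 20x³. Remainder: −3x⁴ + 13x³ − 4x² − 16x − 13.
Step 2: lead(−3x⁴ + 13x³ − 4x² − 16x − 13) ÷ lead(D) = −3x⁴ ÷ −3x² = x². Subtract (x²)·D = −3x⁴ + 4x³ + 5x². Remainder: 9x³ − 9x² − 16x − 13.
Step 3: lead(9x³ − 9x² − 16x − 13) ÷ lead(D) = 9x³ ÷ −3x² = −3x. Subtract (−3x)·D = 9x³ − 12x² − 15x. Remainder: 3x² − x − 13.
Step 4: lead(3x² − x − 13) ÷ lead(D) = 3x² ÷ −3x² = −1. Subtract (−1)·D = 3x² − 4x − 5. Remainder: 3x − 8.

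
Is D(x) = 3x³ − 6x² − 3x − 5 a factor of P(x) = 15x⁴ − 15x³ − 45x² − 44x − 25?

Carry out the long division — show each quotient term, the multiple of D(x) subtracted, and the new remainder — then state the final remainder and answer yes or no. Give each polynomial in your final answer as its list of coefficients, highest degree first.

R = [-4, 0], so D(x) is not a factor of P(x). no

Step 1: lead(15x⁴ − 15x³ − 45x² − 44x − 25) ÷ lead(D) = 15x⁴ ÷ 3x³ = 5x. Subtract (5x)·D = 15x⁴ − 30x³ − 15x² − 25x. Remainder: 15x³ − 30x² − 19x − 25.
Step 2: lead(15x³ − 30x² − 19x − 25) ÷ lead(D) = 15x³ ÷ 3x³ = 5. Subtract (5)·D = 15x³ − 30x² − 15x − 25. Remainder: −4x.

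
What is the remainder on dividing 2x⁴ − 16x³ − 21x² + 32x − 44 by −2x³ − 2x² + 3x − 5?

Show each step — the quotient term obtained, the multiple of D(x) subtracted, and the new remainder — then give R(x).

R(x) = 1

Step 1: lead(2x⁴ − 16x³ − 21x² + 32x − 44) ÷ lead(D) = 2x⁴ ÷ −2x³ = −x. Subtract (−x)·D = 2x⁴ + 2x³ − 3x² + 5x. Remainder: −18x³ − 18x² + 27x − 44.
Step 2: lead(−18x³ − 18x² + 27x − 44) ÷ lead(D) = −18x³ ÷ −2x³ = 9. Subtract (9)·D = −18x³ − 18x² + 27x − 45. Remainder: 1.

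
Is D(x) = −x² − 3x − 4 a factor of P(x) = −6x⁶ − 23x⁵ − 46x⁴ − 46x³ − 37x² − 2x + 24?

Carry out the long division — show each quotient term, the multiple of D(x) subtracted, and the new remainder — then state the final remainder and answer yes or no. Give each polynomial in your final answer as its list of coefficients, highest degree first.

Step 1: lead(−6x⁶ − 23x⁵ − 46x⁴ − 46x³ − 37x² − 2x + 24) ÷ lead(D) = −6x⁶ ÷ −x² = 6x⁴. Subtract (6x⁴)·D = −6x⁶ − 18x⁵ − 24x⁴. Remainder: −5x⁵ − 22x⁴ − 46x³ − 37x² − 2x + 24.
Step 2: lead(−5x⁵ − 22x⁴ − 46x³ − 37x² − 2x + 24) ÷ lead(D) = −5x⁵ ÷ −x² = 5x³. Subtract (5x³)·D = −5x⁵ − 15x⁴ − 20x³. Remainder: −7x⁴ − 26x³ − 37x² − 2x + 24.
Step 3: lead(−7x⁴ − 26x³ − 37x² − 2x + 24) ÷ lead(D) = −7x⁴ ÷ −x² = 7x². Subtract (7x²)·D = −7x⁴ − 21x³ − 28x². Remainder: −5x³ − 9x² − 2x + 24.
Step 4: lead(−5x³ − 9x² − 2x + 24) ÷ lead(D) = −5x³ ÷ −x² = 5x. Subtract (5x)·D = −5x³ − 15x² − 20x. Remainder: 6x² + 18x + 24.
Step 5: lead(6x² + 18x + 24) ÷ lead(D) = 6x² ÷ −x² = −6. Subtract (−6)·D = 6x² + 18x + 24. Remainder: 0.

R = [0], so D(x) is a factor of P(x). yes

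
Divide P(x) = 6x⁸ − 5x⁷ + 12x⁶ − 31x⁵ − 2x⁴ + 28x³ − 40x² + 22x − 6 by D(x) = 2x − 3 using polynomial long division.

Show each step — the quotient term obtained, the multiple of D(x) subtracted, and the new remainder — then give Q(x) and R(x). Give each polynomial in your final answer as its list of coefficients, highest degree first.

Q = [3, 2, 9, -2, -4, 8, -8, -1]; R = [-9]

Step 1: lead(6x⁸ − 5x⁷ + 12x⁶ − 31x⁵ − 2x⁴ + 28x³ − 40x² + 22x − 6) ÷ lead(D) = 6x⁸ ÷ 2x = 3x⁷. Subtract (3x⁷)·D = 6x⁸ − 9x⁷. Remainder: 4x⁷ + 12x⁶ − 31x⁵ − 2x⁴ + 28x³ − 40x² + 22x − 6.
Step 2: lead(4x⁷ + 12x⁶ − 31x⁵ − 2x⁴ + 28x³ − 40x² + 22x − 6) ÷ lead(D) = 4x⁷ ÷ 2x = 2x⁶. Subtract (2x⁶)·D = 4x⁷ − 6x⁶. Remainder: 18x⁶ − 31x⁵ − 2x⁴ + 28x³ − 40x² + 22x − 6.
Step 3: lead(18x⁶ − 31x⁵ − 2x⁴ + 28x³ − 40x² + 22x − 6) ÷ lead(D) = 18x⁶ ÷ 2x = 9x⁵. Subtract (9x⁵)·D = 18x⁶ − 27x⁵. Remainder: −4x⁵ − 2x⁴ + 28x³ − 40x² + 22x − 6.
Step 4: lead(−4x⁵ − 2x⁴ + 28x³ − 40x² + 22x − 6) ÷ lead(D) = −4x⁵ ÷ 2x = −2x⁴. Subtract (−2x⁴)·D = −4x⁵ + 6x⁴. Remainder: −8x⁴ + 28x³ − 40x² + 22x − 6.
Step 5: lead(−8x⁴ + 28x³ − 40x² + 22x − 6) ÷ lead(D) = −8x⁴ ÷ 2x = −4x³. Subtract (−4x³)·D = −8x⁴ + 12x³. Remainder: 16x³ − 40x² + 22x − 6.
Step 6: lead(16x³ − 40x² + 22x − 6) ÷ lead(D) = 16x³ ÷ 2x = 8x². Subtract (8x²)·D = 16x³ − 24x². Remainder: −16x² + 22x − 6.
Step 7: lead(−16x² + 22x − 6) ÷ lead(D) = −16x² ÷ 2x = −8x. Subtract (−8x)·D = −16x² + 24x. Remainder: −2x − 6.
Step 8: lead(−2x − 6) ÷ lead(D) = −2x ÷ 2x = −1. Subtract (−1)·D = −2x + 3. Remainder: −9.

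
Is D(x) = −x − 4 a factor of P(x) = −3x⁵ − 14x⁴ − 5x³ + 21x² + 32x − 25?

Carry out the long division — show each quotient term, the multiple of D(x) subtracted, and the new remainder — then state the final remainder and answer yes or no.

R(x) = −9, so D(x) is not a factor of P(x). no

Step 1: lead(−3x⁵ − 14x⁴ − 5x³ + 21x² + 32x − 25) ÷ lead(D) = −3x⁵ ÷ −x = 3x⁴. Subtract (3x⁴)·D = −3x⁵ − 12x⁴. Remainder: −2x⁴ − 5x³ + 21x² + 32x − 25.
Step 2: lead(−2x⁴ − 5x³ + 21x² + 32x − 25) ÷ lead(D) = −2x⁴ ÷ −x = 2x³. Subtract (2x³)·D = −2x⁴ − 8x³. Remainder: 3x³ + 21x² + 32x − 25.
Step 3: lead(3x³ + 21x² + 32x − 25) ÷ lead(D) = 3x³ ÷ −x = −3x². Subtract (−3x²)·D = 3x³ + 12x². Remainder: 9x² + 32x − 25.
Step 4: lead(9x² + 32x − 25) ÷ lead(D) = 9x² ÷ −x = −9x. Subtract (−9x)·D = 9x² + 36x. Remainder: −4x − 25.
Step 5: lead(−4x − 25) ÷ lead(D) = −4x ÷ −x = 4. Subtract (4)·D = −4x − 16. Remainder: −9.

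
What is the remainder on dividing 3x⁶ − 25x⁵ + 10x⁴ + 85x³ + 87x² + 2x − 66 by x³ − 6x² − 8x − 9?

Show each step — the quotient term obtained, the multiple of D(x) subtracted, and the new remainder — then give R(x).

R(x) = 8x² − 6x + 6

Step 1: lead(3x⁶ − 25x⁵ + 10x⁴ + 85x³ + 87x² + 2x − 66) ÷ lead(D) = 3x⁶ ÷ x³ = 3x³. Subtract (3x³)·D = 3x⁶ − 18x⁵ − 24x⁴ − 27x³. Remainder: −7x⁵ + 34x⁴ + 112x³ + 87x² + 2x − 66.
Step 2: lead(−7x⁵ + 34x⁴ + 112x³ + 87x² + 2x − 66) ÷ lead(D) = −7x⁵ ÷ x³ = −7x². Subtract (−7x²)·D = −7x⁵ + 42x⁴ + 56x³ + 63x². Remainder: −8x⁴ + 56x³ + 24x² + 2x − 66.
Step 3: lead(−8x⁴ + 56x³ + 24x² + 2x − 66) ÷ lead(D) = −8x⁴ ÷ x³ = −8x. Subtract (−8x)·D = −8x⁴ + 48x³ + 64x² + 72x. Remainder: 8x³ − 40x² − 70x − 66.
Step 4: lead(8x³ − 40x² − 70x − 66) ÷ lead(D) = 8x³ ÷ x³ = 8. Subtract (8)·D = 8x³ − 48x² − 64x − 72. Remainder: 8x² − 6x + 6.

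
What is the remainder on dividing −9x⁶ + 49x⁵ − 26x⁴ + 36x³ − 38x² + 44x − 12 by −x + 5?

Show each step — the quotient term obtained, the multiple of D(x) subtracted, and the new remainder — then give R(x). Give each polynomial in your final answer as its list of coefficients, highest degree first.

R = [8]

Step 1: lead(−9x⁶ + 49x⁵ − 26x⁴ + 36x³ − 38x² + 44x − 12) ÷ lead(D) = −9x⁶ ÷ −x = 9x⁵. Subtract (9x⁵)·D = −9x⁶ + 45x⁵. Remainder: 4x⁵ − 26x⁴ + 36x³ − 38x² + 44x − 12.
Step 2: lead(4x⁵ − 26x⁴ + 36x³ − 38x² + 44x − 12) ÷ lead(D) = 4x⁵ ÷ −x = −4x⁴. Subtract (−4x⁴)·D = 4x⁵ − 20x⁴. Remainder: −6x⁴ + 36x³ − 38x² + 44x − 12.
Step 3: lead(−6x⁴ + 36x³ − 38x² + 44x − 12) ÷ lead(D) = −6x⁴ ÷ −x = 6x³. Subtract (6x³)·D = −6x⁴ + 30x³. Remainder: 6x³ − 38x² + 44x − 12.
Step 4: lead(6x³ − 38x² + 44x − 12) ÷ lead(D) = 6x³ ÷ −x = −6x². Subtract (−6x²)·D = 6x³ − 30x². Remainder: −8x² + 44x − 12.
Step 5: lead(−8x² + 44x − 12) ÷ lead(D) = −8x² ÷ −x = 8x. Subtract (8x)·D = −8x² + 40x. Remainder: 4x − 12.
Step 6: lead(4x − 12) ÷ lead(D) = 4x ÷ −x = −4. Subtract (−4)·D = 4x − 20. Remainder: 8.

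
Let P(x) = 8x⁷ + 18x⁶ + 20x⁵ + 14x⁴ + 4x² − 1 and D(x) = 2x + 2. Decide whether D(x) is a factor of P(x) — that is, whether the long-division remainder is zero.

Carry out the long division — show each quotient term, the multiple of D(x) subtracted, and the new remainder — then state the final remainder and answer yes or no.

R(x) = 7, so D(x) is not a factor of P(x). no

Step 1: lead(8x⁷ + 18x⁶ + 20x⁵ + 14x⁴ + 4x² − 1) ÷ lead(D) = 8x⁷ ÷ 2x = 4x⁶. Subtract (4x⁶)·D = 8x⁷ + 8x⁶. Remainder: 10x⁶ + 20x⁵ + 14x⁴ + 4x² − 1.
Step 2: lead(10x⁶ + 20x⁵ + 14x⁴ + 4x² − 1) ÷ lead(D) = 10x⁶ ÷ 2x = 5x⁵. Subtract (5x⁵)·D = 10x⁶ + 10x⁵. Remainder: 10x⁵ + 14x⁴ + 4x² − 1.
Step 3: lead(10x⁵ + 14x⁴ + 4x² − 1) ÷ lead(D) = 10x⁵ ÷ 2x = 5x⁴. Subtract (5x⁴)·D = 10x⁵ + 10x⁴. Remainder: 4x⁴ + 4x² − 1.
Step 4: lead(4x⁴ + 4x² − 1) ÷ lead(D) = 4x⁴ ÷ 2x = 2x³. Subtract (2x³)·D = 4x⁴ + 4x³. Remainder: −4x³ + 4x² − 1.
Step 5: lead(−4x³ + 4x² − 1) ÷ lead(D) = −4x³ ÷ 2x = −2x². Subtract (−2x²)·D = −4x³ − 4x². Remainder: 8x² − 1.
Step 6: lead(8x² − 1) ÷ lead(D) = 8x² ÷ 2x = 4x. Subtract (4x)·D = 8x² + 8x. Remainder: −8x − 1.
Step 7: lead(−8x − 1) ÷ lead(D) = −8x ÷ 2x = −4. Subtract (−4)·D = −8x − 8. Remainder: 7.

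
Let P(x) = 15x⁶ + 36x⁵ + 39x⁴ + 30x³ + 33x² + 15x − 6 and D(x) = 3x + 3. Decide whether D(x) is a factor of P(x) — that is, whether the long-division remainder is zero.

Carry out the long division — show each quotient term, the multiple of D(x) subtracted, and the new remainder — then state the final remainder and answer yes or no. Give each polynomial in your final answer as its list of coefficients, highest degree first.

Step 1: lead(15x⁶ + 36x⁵ + 39x⁴ + 30x³ + 33x² + 15x − 6) ÷ lead(D) = 15x⁶ ÷ 3x = 5x⁵. Subtract (5x⁵)·D = 15x⁶ + 15x⁵. Remainder: 21x⁵ + 39x⁴ + 30x³ + 33x² + 15x − 6.
Step 2: lead(21x⁵ + 39x⁴ + 30x³ + 33x² + 15x − 6) ÷ lead(D) = 21x⁵ ÷ 3x = 7x⁴. Subtract (7x⁴)·D = 21x⁵ + 21x⁴. Remainder: 18x⁴ + 30x³ + 33x² + 15x − 6.
Step 3: lead(18x⁴ + 30x³ + 33x² + 15x − 6) ÷ lead(D) = 18x⁴ ÷ 3x = 6x³. Subtract (6x³)·D = 18x⁴ + 18x³. Remainder: 12x³ + 33x² + 15x − 6.
Step 4: lead(12x³ + 33x² + 15x − 6) ÷ lead(D) = 12x³ ÷ 3x = 4x². Subtract (4x²)·D = 12x³ + 12x². Remainder: 21x² + 15x − 6.
Step 5: lead(21x² + 15x − 6) ÷ lead(D) = 21x² ÷ 3x = 7x. Subtract (7x)·D = 21x² + 21x. Remainder: −6x − 6.
Step 6: lead(−6x − 6) ÷ lead(D) = −6x ÷ 3x = −2. Subtract (−2)·D = −6x − 6. Remainder: 0.

R = [0], so D(x) is a factor of P(x). yes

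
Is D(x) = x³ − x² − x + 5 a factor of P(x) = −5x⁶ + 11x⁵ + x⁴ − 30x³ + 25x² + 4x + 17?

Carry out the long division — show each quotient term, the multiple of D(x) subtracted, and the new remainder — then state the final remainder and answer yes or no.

R(x) = −3x + 2, so D(x) is not a factor of P(x). no

Step 1: lead(−5x⁶ + 11x⁵ + x⁴ − 30x³ + 25x² + 4x + 17) ÷ lead(D) = −5x⁶ ÷ x³ = −5x³. Subtract (−5x³)·D = −5x⁶ + 5x⁵ + 5x⁴ − 25x³. Remainder: 6x⁵ − 4x⁴ − 5x³ + 25x² + 4x + 17.
Step 2: lead(6x⁵ − 4x⁴ − 5x³ + 25x² + 4x + 17) ÷ lead(D) = 6x⁵ ÷ x³ = 6x². Subtract (6x²)·D = 6x⁵ − 6x⁴ − 6x³ + 30x². Remainder: 2x⁴ + x³ − 5x² + 4x + 17.
Step 3: lead(2x⁴ + x³ − 5x² + 4x + 17) ÷ lead(D) = 2x⁴ ÷ x³ = 2x. Subtract (2x)·D = 2x⁴ − 2x³ − 2x² + 10x. Remainder: 3x³ − 3x² − 6x + 17.
Step 4: lead(3x³ − 3x² − 6x + 17) ÷ lead(D) = 3x³ ÷ x³ = 3. Subtract (3)·D = 3x³ − 3x² − 3x + 15. Remainder: −3x + 2.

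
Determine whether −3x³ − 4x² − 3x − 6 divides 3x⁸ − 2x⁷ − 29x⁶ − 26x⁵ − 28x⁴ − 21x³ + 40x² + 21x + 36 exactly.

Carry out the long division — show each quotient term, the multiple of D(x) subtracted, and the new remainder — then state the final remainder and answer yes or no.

Step 1: lead(3x⁸ − 2x⁷ − 29x⁶ − 26x⁵ − 28x⁴ − 21x³ + 40x² + 21x + 36) ÷ lead(D) = 3x⁸ ÷ −3x³ = −x⁵. Subtract (−x⁵)·D = 3x⁸ + 4x⁷ + 3x⁶ + 6x⁵. Remainder: −6x⁷ − 32x⁶ − 32x⁵ − 28x⁴ − 21x³ + 40x² + 21x + 36.
Step 2: lead(−6x⁷ − 32x⁶ − 32x⁵ − 28x⁴ − 21x³ + 40x² + 21x + 36) ÷ lead(D) = −6x⁷ ÷ −3x³ = 2x⁴. Subtract (2x⁴)·D = −6x⁷ − 8x⁶ − 6x⁵ − 12x⁴. Remainder: −24x⁶ − 26x⁵ − 16x⁴ − 21x³ + 40x² + 21x + 36.
Step 3: lead(−24x⁶ − 26x⁵ − 16x⁴ − 21x³ + 40x² + 21x + 36) ÷ lead(D) = −24x⁶ ÷ −3x³ = 8x³. Subtract (8x³)·D = −24x⁶ − 32x⁵ − 24x⁴ − 48x³. Remainder: 6x⁵ + 8x⁴ + 27x³ + 40x² + 21x + 36.
Step 4: lead(6x⁵ + 8x⁴ + 27x³ + 40x² + 21x + 36) ÷ lead(D) = 6x⁵ ÷ −3x³ = −2x². Subtract (−2x²)·D = 6x⁵ + 8x⁴ + 6x³ + 12x². Remainder: 21x³ + 28x² + 21x + 36.
Step 5: lead(21x³ + 28x² + 21x + 36) ÷ lead(D) = 21x³ ÷ −3x³ = −7. Subtract (−7)·D = 21x³ + 28x² + 21x + 42. Remainder: −6.

R(x) = −6, so D(x) is not a factor of P(x). no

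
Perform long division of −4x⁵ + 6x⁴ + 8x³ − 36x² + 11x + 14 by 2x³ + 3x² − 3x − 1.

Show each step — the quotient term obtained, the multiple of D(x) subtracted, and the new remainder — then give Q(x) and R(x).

Step 1: lead(−4x⁵ + 6x⁴ + 8x³ − 36x² + 11x + 14) ÷ lead(D) = −4x⁵ ÷ 2x³ = −2x². Subtract (−2x²)·D = −4x⁵ − 6x⁴ + 6x³ + 2x². Remainder: 12x⁴ + 2x³ − 38x² + 11x + 14.
Step 2: lead(12x⁴ + 2x³ − 38x² + 11x + 14) ÷ lead(D) = 12x⁴ ÷ 2x³ = 6x. Subtract (6x)·D = 12x⁴ + 18x³ − 18x² − 6x. Remainder: −16x³ − 20x² + 17x + 14.
Step 3: lead(−16x³ − 20x² + 17x + 14) ÷ lead(D) = −16x³ ÷ 2x³ = −8. Subtract (−8)·D = −16x³ − 24x² + 24x + 8. Remainder: 4x² − 7x + 6.

Q(x) = −2x² + 6x − 8; R(x) = 4x² − 7x + 6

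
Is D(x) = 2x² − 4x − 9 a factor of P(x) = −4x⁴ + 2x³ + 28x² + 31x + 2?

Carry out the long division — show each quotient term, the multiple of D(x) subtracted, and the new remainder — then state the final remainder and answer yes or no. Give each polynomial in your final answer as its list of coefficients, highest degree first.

Step 1: lead(−4x⁴ + 2x³ + 28x² + 31x + 2) ÷ lead(D) = −4x⁴ ÷ 2x² = −2x². Subtract (−2x²)·D = −4x⁴ + 8x³ + 18x². Remainder: −6x³ + 10x² + 31x + 2.
Step 2: lead(−6x³ + 10x² + 31x + 2) ÷ lead(D) = −6x³ ÷ 2x² = −3x. Subtract (−3x)·D = −6x³ + 12x² + 27x. Remainder: −2x² + 4x + 2.
Step 3: lead(−2x² + 4x + 2) ÷ lead(D) = −2x² ÷ 2x² = −1. Subtract (−1)·D = −2x² + 4x + 9. Remainder: −7.

R = [-7], so D(x) is not a factor of P(x). no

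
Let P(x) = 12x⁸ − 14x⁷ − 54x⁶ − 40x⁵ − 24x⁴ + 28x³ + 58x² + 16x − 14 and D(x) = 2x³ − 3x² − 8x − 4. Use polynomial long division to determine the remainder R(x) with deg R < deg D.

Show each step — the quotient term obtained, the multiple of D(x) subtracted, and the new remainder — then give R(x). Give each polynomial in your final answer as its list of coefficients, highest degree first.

Step 1: lead(12x⁸ − 14x⁷ − 54x⁶ − 40x⁵ − 24x⁴ + 28x³ + 58x² + 16x − 14) ÷ lead(D) = 12x⁸ ÷ 2x³ = 6x⁵. Subtract (6x⁵)·D = 12x⁸ − 18x⁷ − 48x⁶ − 24x⁵. Remainder: 4x⁷ − 6x⁶ − 16x⁵ − 24x⁴ + 28x³ + 58x² + 16x − 14.
Step 2: lead(4x⁷ − 6x⁶ − 16x⁵ − 24x⁴ + 28x³ + 58x² + 16x − 14) ÷ lead(D) = 4x⁷ ÷ 2x³ = 2x⁴. Subtract (2x⁴)·D = 4x⁷ − 6x⁶ − 16x⁵ − 8x⁴. Remainder: −16x⁴ + 28x³ + 58x² + 16x − 14.
Step 3: lead(−16x⁴ + 28x³ + 58x² + 16x − 14) ÷ lead(D) = −16x⁴ ÷ 2x³ = −8x. Subtract (−8x)·D = −16x⁴ + 24x³ + 64x² + 32x. Remainder: 4x³ − 6x² − 16x − 14.
Step 4: lead(4x³ − 6x² − 16x − 14) ÷ lead(D) = 4x³ ÷ 2x³ = 2. Subtract (2)·D = 4x³ − 6x² − 16x − 8. Remainder: −6.

R = [-6]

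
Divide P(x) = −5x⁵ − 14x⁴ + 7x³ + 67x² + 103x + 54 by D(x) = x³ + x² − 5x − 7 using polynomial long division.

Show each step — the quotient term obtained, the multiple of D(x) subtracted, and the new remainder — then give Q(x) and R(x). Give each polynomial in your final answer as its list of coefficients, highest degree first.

Q = [-5, -9, -9]; R = [-4, -5, -9]

Step 1: lead(−5x⁵ − 14x⁴ + 7x³ + 67x² + 103x + 54) ÷ lead(D) = −5x⁵ ÷ x³ = −5x². Subtract (−5x²)·D = −5x⁵ − 5x⁴ + 25x³ + 35x². Remainder: −9x⁴ − 18x³ + 32x² + 103x + 54.
Step 2: lead(−9x⁴ − 18x³ + 32x² + 103x + 54) ÷ lead(D) = −9x⁴ ÷ x³ = −9x. Subtract (−9x)·D = −9x⁴ − 9x³ + 45x² + 63x. Remainder: −9x³ − 13x² + 40x + 54.
Step 3: lead(−9x³ − 13x² + 40x + 54) ÷ lead(D) = −9x³ ÷ x³ = −9. Subtract (−9)·D = −9x³ − 9x² + 45x + 63. Remainder: −4x² − 5x − 9.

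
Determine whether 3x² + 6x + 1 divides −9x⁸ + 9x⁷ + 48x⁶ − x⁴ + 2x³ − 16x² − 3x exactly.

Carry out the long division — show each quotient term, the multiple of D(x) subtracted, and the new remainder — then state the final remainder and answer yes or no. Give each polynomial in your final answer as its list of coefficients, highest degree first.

R = [0], so D(x) is a factor of P(x). yes

Step 1: lead(−9x⁸ + 9x⁷ + 48x⁶ − x⁴ + 2x³ − 16x² − 3x) ÷ lead(D) = −9x⁸ ÷ 3x² = −3x⁶. Subtract (−3x⁶)·D = −9x⁸ − 18x⁷ − 3x⁶. Remainder: 27x⁷ + 51x⁶ − x⁴ + 2x³ − 16x² − 3x.
Step 2: lead(27x⁷ + 51x⁶ − x⁴ + 2x³ − 16x² − 3x) ÷ lead(D) = 27x⁷ ÷ 3x² = 9x⁵. Subtract (9x⁵)·D = 27x⁷ + 54x⁶ + 9x⁵. Remainder: −3x⁶ − 9x⁵ − x⁴ + 2x³ − 16x² − 3x.
Step 3: lead(−3x⁶ − 9x⁵ − x⁴ + 2x³ − 16x² − 3x) ÷ lead(D) = −3x⁶ ÷ 3x² = −x⁴. Subtract (−x⁴)·D = −3x⁶ − 6x⁵ − x⁴. Remainder: −3x⁵ + 2x³ − 16x² − 3x.
Step 4: lead(−3x⁵ + 2x³ − 16x² − 3x) ÷ lead(D) = −3x⁵ ÷ 3x² = −x³. Subtract (−x³)·D = −3x⁵ − 6x⁴ − x³. Remainder: 6x⁴ + 3x³ − 16x² − 3x.
Step 5: lead(6x⁴ + 3x³ − 16x² − 3x) ÷ lead(D) = 6x⁴ ÷ 3x² = 2x². Subtract (2x²)·D = 6x⁴ + 12x³ + 2x². Remainder: −9x³ − 18x² − 3x.
Step 6: lead(−9x³ − 18x² − 3x) ÷ lead(D) = −9x³ ÷ 3x² = −3x. Subtract (−3x)·D = −9x³ − 18x² − 3x. Remainder: 0.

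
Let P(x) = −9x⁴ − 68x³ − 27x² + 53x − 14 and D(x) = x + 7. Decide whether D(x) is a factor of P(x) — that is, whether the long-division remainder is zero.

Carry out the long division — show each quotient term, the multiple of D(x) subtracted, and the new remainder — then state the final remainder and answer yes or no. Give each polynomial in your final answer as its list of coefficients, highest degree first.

R = [7], so D(x) is not a factor of P(x). no

Step 1: lead(−9x⁴ − 68x³ − 27x² + 53x − 14) ÷ lead(D) = −9x⁴ ÷ x = −9x³. Subtract (−9x³)·D = −9x⁴ − 63x³. Remainder: −5x³ − 27x² + 53x − 14.
Step 2: lead(−5x³ − 27x² + 53x − 14) ÷ lead(D) = −5x³ ÷ x = −5x². Subtract (−5x²)·D = −5x³ − 35x². Remainder: 8x² + 53x − 14.
Step 3: lead(8x² + 53x − 14) ÷ lead(D) = 8x² ÷ x = 8x. Subtract (8x)·D = 8x² + 56x. Remainder: −3x − 14.
Step 4: lead(−3x − 14) ÷ lead(D) = −3x ÷ x = −3. Subtract (−3)·D = −3x − 21. Remainder: 7.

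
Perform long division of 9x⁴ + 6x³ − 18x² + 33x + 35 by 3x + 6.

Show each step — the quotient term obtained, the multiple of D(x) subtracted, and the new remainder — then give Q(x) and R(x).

Q(x) = 3x³ − 4x² + 2x + 7; R(x) = −7

Step 1: lead(9x⁴ + 6x³ − 18x² + 33x + 35) ÷ lead(D) = 9x⁴ ÷ 3x = 3x³. Subtract (3x³)·D = 9x⁴ + 18x³. Remainder: −12x³ − 18x² + 33x + 35.
Step 2: lead(−12x³ − 18x² + 33x + 35) ÷ lead(D) = −12x³ ÷ 3x = −4x². Subtract (−4x²)·D = −12x³ − 24x². Remainder: 6x² + 33x + 35.
Step 3: lead(6x² + 33x + 35) ÷ lead(D) = 6x² ÷ 3x = 2x. Subtract (2x)·D = 6x² + 12x. Remainder: 21x + 35.
Step 4: lead(21x + 35) ÷ lead(D) = 21x ÷ 3x = 7. Subtract (7)·D = 21x + 42. Remainder: −7.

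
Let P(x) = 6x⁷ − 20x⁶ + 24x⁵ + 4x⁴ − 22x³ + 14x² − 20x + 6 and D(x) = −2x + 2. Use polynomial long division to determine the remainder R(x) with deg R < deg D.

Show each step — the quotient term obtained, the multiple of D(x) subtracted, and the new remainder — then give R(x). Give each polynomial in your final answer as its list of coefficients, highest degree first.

R = [-8]

Step 1: lead(6x⁷ − 20x⁶ + 24x⁵ + 4x⁴ − 22x³ + 14x² − 20x + 6) ÷ lead(D) = 6x⁷ ÷ −2x = −3x⁶. Subtract (−3x⁶)·D = 6x⁷ − 6x⁶. Remainder: −14x⁶ + 24x⁵ + 4x⁴ − 22x³ + 14x² − 20x + 6.
Step 2: lead(−14x⁶ + 24x⁵ + 4x⁴ − 22x³ + 14x² − 20x + 6) ÷ lead(D) = −14x⁶ ÷ −2x = 7x⁵. Subtract (7x⁵)·D = −14x⁶ + 14x⁵. Remainder: 10x⁵ + 4x⁴ − 22x³ + 14x² − 20x + 6.
Step 3: lead(10x⁵ + 4x⁴ − 22x³ + 14x² − 20x + 6) ÷ lead(D) = 10x⁵ ÷ −2x = −5x⁴. Subtract (−5x⁴)·D = 10x⁵ − 10x⁴. Remainder: 14x⁴ − 22x³ + 14x² − 20x + 6.
Step 4: lead(14x⁴ − 22x³ + 14x² − 20x + 6) ÷ lead(D) = 14x⁴ ÷ −2x = −7x³. Subtract (−7x³)·D = 14x⁴ − 14x³. Remainder: −8x³ + 14x² − 20x + 6.
Step 5: lead(−8x³ + 14x² − 20x + 6) ÷ lead(D) = −8x³ ÷ −2x = 4x². Subtract (4x²)·D = −8x³ + 8x². Remainder: 6x² − 20x + 6.
Step 6: lead(6x² − 20x + 6) ÷ lead(D) = 6x² ÷ −2x = −3x. Subtract (−3x)·D = 6x² − 6x. Remainder: −14x + 6.
Step 7: lead(−14x + 6) ÷ lead(D) = −14x ÷ −2x = 7. Subtract (7)·D = −14x + 14. Remainder: −8.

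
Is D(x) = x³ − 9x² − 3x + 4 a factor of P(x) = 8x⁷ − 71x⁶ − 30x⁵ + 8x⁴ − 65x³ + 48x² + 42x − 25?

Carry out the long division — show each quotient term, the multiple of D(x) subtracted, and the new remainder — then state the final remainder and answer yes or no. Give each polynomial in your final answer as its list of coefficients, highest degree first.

Step 1: lead(8x⁷ − 71x⁶ − 30x⁵ + 8x⁴ − 65x³ + 48x² + 42x − 25) ÷ lead(D) = 8x⁷ ÷ x³ = 8x⁴. Subtract (8x⁴)·D = 8x⁷ − 72x⁶ − 24x⁵ + 32x⁴. Remainder: x⁶ − 6x⁵ − 24x⁴ − 65x³ + 48x² + 42x − 25.
Step 2: lead(x⁶ − 6x⁵ − 24x⁴ − 65x³ + 48x² + 42x − 25) ÷ lead(D) = x⁶ ÷ x³ = x³. Subtract (x³)·D = x⁶ − 9x⁵ − 3x⁴ + 4x³. Remainder: 3x⁵ − 21x⁴ − 69x³ + 48x² + 42x − 25.
Step 3: lead(3x⁵ − 21x⁴ − 69x³ + 48x² + 42x − 25) ÷ lead(D) = 3x⁵ ÷ x³ = 3x². Subtract (3x²)·D = 3x⁵ − 27x⁴ − 9x³ + 12x². Remainder: 6x⁴ − 60x³ + 36x² + 42x − 25.
Step 4: lead(6x⁴ − 60x³ + 36x² + 42x − 25) ÷ lead(D) = 6x⁴ ÷ x³ = 6x. Subtract (6x)·D = 6x⁴ − 54x³ − 18x² + 24x. Remainder: −6x³ + 54x² + 18x − 25.
Step 5: lead(−6x³ + 54x² + 18x − 25) ÷ lead(D) = −6x³ ÷ x³ = −6. Subtract (−6)·D = −6x³ + 54x² + 18x − 24. Remainder: −1.

R = [-1], so D(x) is not a factor of P(x). no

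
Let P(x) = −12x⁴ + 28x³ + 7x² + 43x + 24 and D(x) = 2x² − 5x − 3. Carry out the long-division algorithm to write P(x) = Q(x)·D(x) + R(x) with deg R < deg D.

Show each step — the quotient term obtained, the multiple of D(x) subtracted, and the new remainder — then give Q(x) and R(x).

Q(x) = −6x² − x − 8; R(x) = 0

Step 1: lead(−12x⁴ + 28x³ + 7x² + 43x + 24) ÷ lead(D) = −12x⁴ ÷ 2x² = −6x². Subtract (−6x²)·D = −12x⁴ + 30x³ + 18x². Remainder: −2x³ − 11x² + 43x + 24.
Step 2: lead(−2x³ − 11x² + 43x + 24) ÷ lead(D) = −2x³ ÷ 2x² = −x. Subtract (−x)·D = −2x³ + 5x² + 3x. Remainder: −16x² + 40x + 24.
Step 3: lead(−16x² + 40x + 24) ÷ lead(D) = −16x² ÷ 2x² = −8. Subtract (−8)·D = −16x² + 40x + 24. Remainder: 0.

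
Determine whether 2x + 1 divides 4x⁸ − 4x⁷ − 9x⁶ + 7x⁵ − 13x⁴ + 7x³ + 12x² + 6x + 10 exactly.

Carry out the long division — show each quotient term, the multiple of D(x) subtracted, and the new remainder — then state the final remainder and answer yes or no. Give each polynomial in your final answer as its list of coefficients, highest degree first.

R = [8], so D(x) is not a factor of P(x). no

Step 1: lead(4x⁸ − 4x⁷ − 9x⁶ + 7x⁵ − 13x⁴ + 7x³ + 12x² + 6x + 10) ÷ lead(D) = 4x⁸ ÷ 2x = 2x⁷. Subtract (2x⁷)·D = 4x⁸ + 2x⁷. Remainder: −6x⁷ − 9x⁶ + 7x⁵ − 13x⁴ + 7x³ + 12x² + 6x + 10.
Step 2: lead(−6x⁷ − 9x⁶ + 7x⁵ − 13x⁴ + 7x³ + 12x² + 6x + 10) ÷ lead(D) = −6x⁷ ÷ 2x = −3x⁶. Subtract (−3x⁶)·D = −6x⁷ − 3x⁶. Remainder: −6x⁶ + 7x⁵ − 13x⁴ + 7x³ + 12x² + 6x + 10.
Step 3: lead(−6x⁶ + 7x⁵ − 13x⁴ + 7x³ + 12x² + 6x + 10) ÷ lead(D) = −6x⁶ ÷ 2x = −3x⁵. Subtract (−3x⁵)·D = −6x⁶ − 3x⁵. Remainder: 10x⁵ − 13x⁴ + 7x³ + 12x² + 6x + 10.
Step 4: lead(10x⁵ − 13x⁴ + 7x³ + 12x² + 6x + 10) ÷ lead(D) = 10x⁵ ÷ 2x = 5x⁴. Subtract (5x⁴)·D = 10x⁵ + 5x⁴. Remainder: −18x⁴ + 7x³ + 12x² + 6x + 10.
Step 5: lead(−18x⁴ + 7x³ + 12x² + 6x + 10) ÷ lead(D) = −18x⁴ ÷ 2x = −9x³. Subtract (−9x³)·D = −18x⁴ − 9x³. Remainder: 16x³ + 12x² + 6x + 10.
Step 6: lead(16x³ + 12x² + 6x + 10) ÷ lead(D) = 16x³ ÷ 2x = 8x². Subtract (8x²)·D = 16x³ + 8x². Remainder: 4x² + 6x + 10.
Step 7: lead(4x² + 6x + 10) ÷ lead(D) = 4x² ÷ 2x = 2x. Subtract (2x)·D = 4x² + 2x. Remainder: 4x + 10.
Step 8: lead(4x + 10) ÷ lead(D) = 4x ÷ 2x = 2. Subtract (2)·D = 4x + 2. Remainder: 8.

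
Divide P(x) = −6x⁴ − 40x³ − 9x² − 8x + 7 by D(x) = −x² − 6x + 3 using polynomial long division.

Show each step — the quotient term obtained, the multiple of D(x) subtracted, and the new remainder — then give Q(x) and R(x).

Step 1: lead(−6x⁴ − 40x³ − 9x² − 8x + 7) ÷ lead(D) = −6x⁴ ÷ −x² = 6x². Subtract (6x²)·D = −6x⁴ − 36x³ + 18x². Remainder: −4x³ − 27x² − 8x + 7.
Step 2: lead(−4x³ − 27x² − 8x + 7) ÷ lead(D) = −4x³ ÷ −x² = 4x. Subtract (4x)·D = −4x³ − 24x² + 12x. Remainder: −3x² − 20x + 7.
Step 3: lead(−3x² − 20x + 7) ÷ lead(D) = −3x² ÷ −x² = 3. Subtract (3)·D = −3x² − 18x + 9. Remainder: −2x − 2.

Q(x) = 6x² + 4x + 3; R(x) = −2x − 2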